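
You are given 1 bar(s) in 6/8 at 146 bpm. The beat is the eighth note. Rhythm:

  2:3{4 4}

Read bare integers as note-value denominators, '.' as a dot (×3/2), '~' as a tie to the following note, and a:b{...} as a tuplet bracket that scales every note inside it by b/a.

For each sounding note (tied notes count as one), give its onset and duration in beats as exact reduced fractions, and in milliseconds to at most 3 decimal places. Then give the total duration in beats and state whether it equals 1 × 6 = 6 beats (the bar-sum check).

1) 0.0ms=0b +1232.877ms=3b
2) 1232.877ms=3b +1232.877ms=3b
Σ=6b of 6 (146bpm 6/8) — PASS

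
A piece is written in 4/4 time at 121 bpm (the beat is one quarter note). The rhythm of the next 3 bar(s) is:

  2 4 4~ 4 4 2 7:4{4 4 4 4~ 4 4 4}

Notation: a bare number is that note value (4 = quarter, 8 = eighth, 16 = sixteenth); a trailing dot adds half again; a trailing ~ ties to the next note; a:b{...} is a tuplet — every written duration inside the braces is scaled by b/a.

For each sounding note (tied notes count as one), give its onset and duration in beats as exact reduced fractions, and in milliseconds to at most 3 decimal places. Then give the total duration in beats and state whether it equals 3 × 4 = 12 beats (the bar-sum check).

1) 0.0ms=0b +991.736ms=2b
2) 991.736ms=2b +495.868ms=1b
3) 1487.603ms=3b +991.736ms=2b
4) 2479.339ms=5b +495.868ms=1b
5) 2975.207ms=6b +991.736ms=2b
6) 3966.942ms=8b +283.353ms=4/7b
7) 4250.295ms=60/7b +283.353ms=4/7b
8) 4533.648ms=64/7b +283.353ms=4/7b
9) 4817.001ms=68/7b +566.706ms=8/7b
10) 5383.707ms=76/7b +283.353ms=4/7b
11) 5667.06ms=80/7b +283.353ms=4/7b
Σ=12b of 12 (121bpm 4/4) — PASS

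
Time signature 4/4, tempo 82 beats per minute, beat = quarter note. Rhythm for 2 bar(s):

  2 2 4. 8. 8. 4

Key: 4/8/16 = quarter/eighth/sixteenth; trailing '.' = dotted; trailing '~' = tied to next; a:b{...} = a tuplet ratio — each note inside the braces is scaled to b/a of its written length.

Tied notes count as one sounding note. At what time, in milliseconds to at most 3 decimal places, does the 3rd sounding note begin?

note 3 onset = 4b = 2926.829ms

1. 0.0ms @ 0 + 1463.415ms (2)
2. 1463.415ms @ 2 + 1463.415ms (2)
3. 2926.829ms @ 4 + 1097.561ms (3/2)
4. 4024.39ms @ 11/2 + 548.78ms (3/4)
5. 4573.171ms @ 25/4 + 548.78ms (3/4)
6. 5121.951ms @ 7 + 731.707ms (1)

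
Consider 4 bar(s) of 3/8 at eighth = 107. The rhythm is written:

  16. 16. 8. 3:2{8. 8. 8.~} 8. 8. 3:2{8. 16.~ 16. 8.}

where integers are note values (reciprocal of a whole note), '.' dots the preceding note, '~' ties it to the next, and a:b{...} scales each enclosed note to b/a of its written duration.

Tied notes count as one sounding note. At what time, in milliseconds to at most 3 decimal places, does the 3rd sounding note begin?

1. 0.0ms @ 0 + 420.561ms (3/4)
2. 420.561ms @ 3/4 + 420.561ms (3/4)
3. 841.121ms @ 3/2 + 841.121ms (3/2)
4. 1682.243ms @ 3 + 560.748ms (1)
5. 2242.991ms @ 4 + 560.748ms (1)
6. 2803.738ms @ 5 + 1401.869ms (5/2)
7. 4205.607ms @ 15/2 + 841.121ms (3/2)
8. 5046.729ms @ 9 + 560.748ms (1)
9. 5607.477ms @ 10 + 560.748ms (1)
10. 6168.224ms @ 11 + 560.748ms (1)

note 3 onset = 3/2b = 841.121ms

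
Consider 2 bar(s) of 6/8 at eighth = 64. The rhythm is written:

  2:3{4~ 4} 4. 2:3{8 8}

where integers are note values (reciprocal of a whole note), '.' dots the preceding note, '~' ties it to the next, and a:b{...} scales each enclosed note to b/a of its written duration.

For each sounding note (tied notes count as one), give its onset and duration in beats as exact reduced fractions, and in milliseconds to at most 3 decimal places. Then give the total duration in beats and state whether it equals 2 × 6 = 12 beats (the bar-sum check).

1) 0.0ms=0b +5625.0ms=6b
2) 5625.0ms=6b +2812.5ms=3b
3) 8437.5ms=9b +1406.25ms=3/2b
4) 9843.75ms=21/2b +1406.25ms=3/2b
Σ=12b of 12 (64bpm 6/8) — PASS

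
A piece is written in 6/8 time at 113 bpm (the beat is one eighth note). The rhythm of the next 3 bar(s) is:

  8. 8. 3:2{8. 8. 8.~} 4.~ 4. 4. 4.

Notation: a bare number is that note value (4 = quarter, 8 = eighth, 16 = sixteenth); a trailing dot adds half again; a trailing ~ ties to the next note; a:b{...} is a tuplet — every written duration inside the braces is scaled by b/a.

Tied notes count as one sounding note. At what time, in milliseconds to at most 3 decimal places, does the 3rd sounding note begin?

note 3 onset = 3b = 1592.92ms

1. 0.0ms @ 0 + 796.46ms (3/2)
2. 796.46ms @ 3/2 + 796.46ms (3/2)
3. 1592.92ms @ 3 + 530.973ms (1)
4. 2123.894ms @ 4 + 530.973ms (1)
5. 2654.867ms @ 5 + 3716.814ms (7)
6. 6371.681ms @ 12 + 1592.92ms (3)
7. 7964.602ms @ 15 + 1592.92ms (3)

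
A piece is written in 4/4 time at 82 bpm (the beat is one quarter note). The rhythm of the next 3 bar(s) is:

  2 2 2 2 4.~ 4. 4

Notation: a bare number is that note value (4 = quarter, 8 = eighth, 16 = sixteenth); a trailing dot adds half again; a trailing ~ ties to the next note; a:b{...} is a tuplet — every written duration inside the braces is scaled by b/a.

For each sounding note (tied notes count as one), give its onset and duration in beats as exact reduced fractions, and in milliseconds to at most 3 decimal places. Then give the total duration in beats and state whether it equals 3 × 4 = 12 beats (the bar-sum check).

1) 0.0ms=0b +1463.415ms=2b
2) 1463.415ms=2b +1463.415ms=2b
3) 2926.829ms=4b +1463.415ms=2b
4) 4390.244ms=6b +1463.415ms=2b
5) 5853.659ms=8b +2195.122ms=3b
6) 8048.78ms=11b +731.707ms=1b
Σ=12b of 12 (82bpm 4/4) — PASS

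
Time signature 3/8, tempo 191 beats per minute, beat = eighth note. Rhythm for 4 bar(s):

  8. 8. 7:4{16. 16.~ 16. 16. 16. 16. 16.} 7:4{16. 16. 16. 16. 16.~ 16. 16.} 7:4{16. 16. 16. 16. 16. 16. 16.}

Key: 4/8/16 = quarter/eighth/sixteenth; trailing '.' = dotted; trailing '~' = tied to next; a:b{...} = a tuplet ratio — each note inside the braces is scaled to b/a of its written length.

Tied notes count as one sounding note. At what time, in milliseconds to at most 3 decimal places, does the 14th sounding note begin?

note 14 onset = 60/7b = 2692.595ms

1. 0.0ms @ 0 + 471.204ms (3/2)
2. 471.204ms @ 3/2 + 471.204ms (3/2)
3. 942.408ms @ 3 + 134.63ms (3/7)
4. 1077.038ms @ 24/7 + 269.26ms (6/7)
5. 1346.298ms @ 30/7 + 134.63ms (3/7)
6. 1480.927ms @ 33/7 + 134.63ms (3/7)
7. 1615.557ms @ 36/7 + 134.63ms (3/7)
8. 1750.187ms @ 39/7 + 134.63ms (3/7)
9. 1884.817ms @ 6 + 134.63ms (3/7)
10. 2019.447ms @ 45/7 + 134.63ms (3/7)
11. 2154.076ms @ 48/7 + 134.63ms (3/7)
12. 2288.706ms @ 51/7 + 134.63ms (3/7)
13. 2423.336ms @ 54/7 + 269.26ms (6/7)
14. 2692.595ms @ 60/7 + 134.63ms (3/7)
15. 2827.225ms @ 9 + 134.63ms (3/7)
16. 2961.855ms @ 66/7 + 134.63ms (3/7)
17. 3096.485ms @ 69/7 + 134.63ms (3/7)
18. 3231.114ms @ 72/7 + 134.63ms (3/7)
19. 3365.744ms @ 75/7 + 134.63ms (3/7)
20. 3500.374ms @ 78/7 + 134.63ms (3/7)
21. 3635.004ms @ 81/7 + 134.63ms (3/7)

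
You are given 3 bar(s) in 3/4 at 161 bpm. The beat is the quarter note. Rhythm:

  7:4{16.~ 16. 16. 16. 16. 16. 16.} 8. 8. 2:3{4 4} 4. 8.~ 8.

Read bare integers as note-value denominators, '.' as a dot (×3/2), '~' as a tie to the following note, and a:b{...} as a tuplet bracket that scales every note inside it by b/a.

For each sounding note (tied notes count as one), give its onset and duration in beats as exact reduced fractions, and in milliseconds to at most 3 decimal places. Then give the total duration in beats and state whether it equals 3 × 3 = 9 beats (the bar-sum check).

1) 0.0ms=0b +159.716ms=3/7b
2) 159.716ms=3/7b +79.858ms=3/14b
3) 239.574ms=9/14b +79.858ms=3/14b
4) 319.432ms=6/7b +79.858ms=3/14b
5) 399.29ms=15/14b +79.858ms=3/14b
6) 479.148ms=9/7b +79.858ms=3/14b
7) 559.006ms=3/2b +279.503ms=3/4b
8) 838.509ms=9/4b +279.503ms=3/4b
9) 1118.012ms=3b +559.006ms=3/2b
10) 1677.019ms=9/2b +559.006ms=3/2b
11) 2236.025ms=6b +559.006ms=3/2b
12) 2795.031ms=15/2b +559.006ms=3/2b
Σ=9b of 9 (161bpm 3/4) — PASS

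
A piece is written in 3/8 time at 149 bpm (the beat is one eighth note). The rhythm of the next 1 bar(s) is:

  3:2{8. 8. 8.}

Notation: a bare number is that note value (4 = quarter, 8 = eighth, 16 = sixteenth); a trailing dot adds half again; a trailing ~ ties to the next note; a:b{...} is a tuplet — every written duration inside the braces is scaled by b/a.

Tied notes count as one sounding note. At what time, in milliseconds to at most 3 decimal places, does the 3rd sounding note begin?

1. 0.0ms @ 0 + 402.685ms (1)
2. 402.685ms @ 1 + 402.685ms (1)
3. 805.369ms @ 2 + 402.685ms (1)

note 3 onset = 2b = 805.369ms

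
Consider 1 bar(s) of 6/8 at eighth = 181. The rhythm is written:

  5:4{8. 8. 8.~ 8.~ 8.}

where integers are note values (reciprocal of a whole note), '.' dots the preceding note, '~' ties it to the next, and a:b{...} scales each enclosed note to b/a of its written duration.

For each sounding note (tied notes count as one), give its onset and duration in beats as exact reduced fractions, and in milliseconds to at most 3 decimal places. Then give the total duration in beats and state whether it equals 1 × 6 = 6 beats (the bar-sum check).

1) 0.0ms=0b +397.79ms=6/5b
2) 397.79ms=6/5b +397.79ms=6/5b
3) 795.58ms=12/5b +1193.37ms=18/5b
Σ=6b of 6 (181bpm 6/8) — PASS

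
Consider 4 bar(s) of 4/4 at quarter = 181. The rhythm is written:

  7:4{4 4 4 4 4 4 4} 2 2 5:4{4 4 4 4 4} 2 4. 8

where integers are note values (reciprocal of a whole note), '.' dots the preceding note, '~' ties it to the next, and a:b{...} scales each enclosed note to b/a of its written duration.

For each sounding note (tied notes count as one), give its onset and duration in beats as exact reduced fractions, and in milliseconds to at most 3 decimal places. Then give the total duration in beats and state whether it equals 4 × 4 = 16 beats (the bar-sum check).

1) 0.0ms=0b +189.424ms=4/7b
2) 189.424ms=4/7b +189.424ms=4/7b
3) 378.848ms=8/7b +189.424ms=4/7b
4) 568.272ms=12/7b +189.424ms=4/7b
5) 757.695ms=16/7b +189.424ms=4/7b
6) 947.119ms=20/7b +189.424ms=4/7b
7) 1136.543ms=24/7b +189.424ms=4/7b
8) 1325.967ms=4b +662.983ms=2b
9) 1988.95ms=6b +662.983ms=2b
10) 2651.934ms=8b +265.193ms=4/5b
11) 2917.127ms=44/5b +265.193ms=4/5b
12) 3182.32ms=48/5b +265.193ms=4/5b
13) 3447.514ms=52/5b +265.193ms=4/5b
14) 3712.707ms=56/5b +265.193ms=4/5b
15) 3977.901ms=12b +662.983ms=2b
16) 4640.884ms=14b +497.238ms=3/2b
17) 5138.122ms=31/2b +165.746ms=1/2b
Σ=16b of 16 (181bpm 4/4) — PASS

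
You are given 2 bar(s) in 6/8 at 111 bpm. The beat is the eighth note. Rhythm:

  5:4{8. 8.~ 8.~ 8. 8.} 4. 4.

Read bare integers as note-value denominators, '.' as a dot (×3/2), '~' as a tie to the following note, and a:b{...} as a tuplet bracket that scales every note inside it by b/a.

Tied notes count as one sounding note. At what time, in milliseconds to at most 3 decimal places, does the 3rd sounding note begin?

note 3 onset = 24/5b = 2594.595ms

1. 0.0ms @ 0 + 648.649ms (6/5)
2. 648.649ms @ 6/5 + 1945.946ms (18/5)
3. 2594.595ms @ 24/5 + 648.649ms (6/5)
4. 3243.243ms @ 6 + 1621.622ms (3)
5. 4864.865ms @ 9 + 1621.622ms (3)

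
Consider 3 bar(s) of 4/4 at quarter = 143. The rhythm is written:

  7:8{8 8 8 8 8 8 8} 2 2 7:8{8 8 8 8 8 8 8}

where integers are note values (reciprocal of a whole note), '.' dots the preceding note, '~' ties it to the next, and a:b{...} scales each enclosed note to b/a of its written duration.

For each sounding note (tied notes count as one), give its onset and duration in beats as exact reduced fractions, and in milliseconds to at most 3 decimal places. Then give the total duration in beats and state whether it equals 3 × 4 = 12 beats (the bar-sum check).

1) 0.0ms=0b +239.76ms=4/7b
2) 239.76ms=4/7b +239.76ms=4/7b
3) 479.52ms=8/7b +239.76ms=4/7b
4) 719.281ms=12/7b +239.76ms=4/7b
5) 959.041ms=16/7b +239.76ms=4/7b
6) 1198.801ms=20/7b +239.76ms=4/7b
7) 1438.561ms=24/7b +239.76ms=4/7b
8) 1678.322ms=4b +839.161ms=2b
9) 2517.483ms=6b +839.161ms=2b
10) 3356.643ms=8b +239.76ms=4/7b
11) 3596.404ms=60/7b +239.76ms=4/7b
12) 3836.164ms=64/7b +239.76ms=4/7b
13) 4075.924ms=68/7b +239.76ms=4/7b
14) 4315.684ms=72/7b +239.76ms=4/7b
15) 4555.445ms=76/7b +239.76ms=4/7b
16) 4795.205ms=80/7b +239.76ms=4/7b
Σ=12b of 12 (143bpm 4/4) — PASS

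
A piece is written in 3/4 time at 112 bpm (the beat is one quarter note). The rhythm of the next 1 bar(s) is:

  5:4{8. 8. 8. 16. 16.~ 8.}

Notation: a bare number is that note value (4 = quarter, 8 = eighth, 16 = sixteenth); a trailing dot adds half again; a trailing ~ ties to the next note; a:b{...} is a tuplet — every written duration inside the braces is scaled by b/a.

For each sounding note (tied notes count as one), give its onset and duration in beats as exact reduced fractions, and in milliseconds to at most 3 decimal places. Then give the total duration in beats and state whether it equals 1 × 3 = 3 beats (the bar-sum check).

1) 0.0ms=0b +321.429ms=3/5b
2) 321.429ms=3/5b +321.429ms=3/5b
3) 642.857ms=6/5b +321.429ms=3/5b
4) 964.286ms=9/5b +160.714ms=3/10b
5) 1125.0ms=21/10b +482.143ms=9/10b
Σ=3b of 3 (112bpm 3/4) — PASS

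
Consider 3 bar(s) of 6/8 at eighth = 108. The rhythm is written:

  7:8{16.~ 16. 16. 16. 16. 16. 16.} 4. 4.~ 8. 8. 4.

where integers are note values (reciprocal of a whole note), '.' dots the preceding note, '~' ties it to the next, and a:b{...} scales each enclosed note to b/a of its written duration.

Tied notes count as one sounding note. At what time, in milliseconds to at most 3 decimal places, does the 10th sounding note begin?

note 10 onset = 15b = 8333.333ms

1. 0.0ms @ 0 + 952.381ms (12/7)
2. 952.381ms @ 12/7 + 476.19ms (6/7)
3. 1428.571ms @ 18/7 + 476.19ms (6/7)
4. 1904.762ms @ 24/7 + 476.19ms (6/7)
5. 2380.952ms @ 30/7 + 476.19ms (6/7)
6. 2857.143ms @ 36/7 + 476.19ms (6/7)
7. 3333.333ms @ 6 + 1666.667ms (3)
8. 5000.0ms @ 9 + 2500.0ms (9/2)
9. 7500.0ms @ 27/2 + 833.333ms (3/2)
10. 8333.333ms @ 15 + 1666.667ms (3)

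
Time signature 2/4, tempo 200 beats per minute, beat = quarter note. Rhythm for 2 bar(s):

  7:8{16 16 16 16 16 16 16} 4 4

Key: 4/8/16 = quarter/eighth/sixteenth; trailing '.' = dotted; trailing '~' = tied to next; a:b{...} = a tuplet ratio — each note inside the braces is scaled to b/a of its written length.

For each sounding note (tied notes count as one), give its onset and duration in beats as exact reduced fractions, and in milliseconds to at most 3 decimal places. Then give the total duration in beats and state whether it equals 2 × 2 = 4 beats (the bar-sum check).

1) 0.0ms=0b +85.714ms=2/7b
2) 85.714ms=2/7b +85.714ms=2/7b
3) 171.429ms=4/7b +85.714ms=2/7b
4) 257.143ms=6/7b +85.714ms=2/7b
5) 342.857ms=8/7b +85.714ms=2/7b
6) 428.571ms=10/7b +85.714ms=2/7b
7) 514.286ms=12/7b +85.714ms=2/7b
8) 600.0ms=2b +300.0ms=1b
9) 900.0ms=3b +300.0ms=1b
Σ=4b of 4 (200bpm 2/4) — PASS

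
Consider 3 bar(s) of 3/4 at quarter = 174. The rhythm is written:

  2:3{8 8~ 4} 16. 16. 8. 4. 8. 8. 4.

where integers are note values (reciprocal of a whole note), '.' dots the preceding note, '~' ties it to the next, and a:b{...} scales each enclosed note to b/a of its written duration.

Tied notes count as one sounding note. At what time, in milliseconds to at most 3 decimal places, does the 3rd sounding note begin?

1. 0.0ms @ 0 + 258.621ms (3/4)
2. 258.621ms @ 3/4 + 775.862ms (9/4)
3. 1034.483ms @ 3 + 129.31ms (3/8)
4. 1163.793ms @ 27/8 + 129.31ms (3/8)
5. 1293.103ms @ 15/4 + 258.621ms (3/4)
6. 1551.724ms @ 9/2 + 517.241ms (3/2)
7. 2068.966ms @ 6 + 258.621ms (3/4)
8. 2327.586ms @ 27/4 + 258.621ms (3/4)
9. 2586.207ms @ 15/2 + 517.241ms (3/2)

note 3 onset = 3b = 1034.483ms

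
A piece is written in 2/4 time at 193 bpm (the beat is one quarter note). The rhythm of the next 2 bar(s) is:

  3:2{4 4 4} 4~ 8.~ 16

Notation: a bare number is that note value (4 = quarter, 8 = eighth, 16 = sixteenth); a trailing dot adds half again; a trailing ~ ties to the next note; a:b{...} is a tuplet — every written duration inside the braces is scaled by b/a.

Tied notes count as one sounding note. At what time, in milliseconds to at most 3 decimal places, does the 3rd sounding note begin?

note 3 onset = 4/3b = 414.508ms

1. 0.0ms @ 0 + 207.254ms (2/3)
2. 207.254ms @ 2/3 + 207.254ms (2/3)
3. 414.508ms @ 4/3 + 207.254ms (2/3)
4. 621.762ms @ 2 + 621.762ms (2)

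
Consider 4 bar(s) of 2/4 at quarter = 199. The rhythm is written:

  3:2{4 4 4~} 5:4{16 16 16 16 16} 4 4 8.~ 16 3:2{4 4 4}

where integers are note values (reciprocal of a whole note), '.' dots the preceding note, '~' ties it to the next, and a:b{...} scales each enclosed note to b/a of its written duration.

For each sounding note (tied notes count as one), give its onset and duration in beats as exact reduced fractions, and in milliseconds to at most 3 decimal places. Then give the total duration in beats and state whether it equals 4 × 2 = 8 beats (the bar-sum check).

1) 0.0ms=0b +201.005ms=2/3b
2) 201.005ms=2/3b +201.005ms=2/3b
3) 402.01ms=4/3b +261.307ms=13/15b
4) 663.317ms=11/5b +60.302ms=1/5b
5) 723.618ms=12/5b +60.302ms=1/5b
6) 783.92ms=13/5b +60.302ms=1/5b
7) 844.221ms=14/5b +60.302ms=1/5b
8) 904.523ms=3b +301.508ms=1b
9) 1206.03ms=4b +301.508ms=1b
10) 1507.538ms=5b +301.508ms=1b
11) 1809.045ms=6b +201.005ms=2/3b
12) 2010.05ms=20/3b +201.005ms=2/3b
13) 2211.055ms=22/3b +201.005ms=2/3b
Σ=8b of 8 (199bpm 2/4) — PASS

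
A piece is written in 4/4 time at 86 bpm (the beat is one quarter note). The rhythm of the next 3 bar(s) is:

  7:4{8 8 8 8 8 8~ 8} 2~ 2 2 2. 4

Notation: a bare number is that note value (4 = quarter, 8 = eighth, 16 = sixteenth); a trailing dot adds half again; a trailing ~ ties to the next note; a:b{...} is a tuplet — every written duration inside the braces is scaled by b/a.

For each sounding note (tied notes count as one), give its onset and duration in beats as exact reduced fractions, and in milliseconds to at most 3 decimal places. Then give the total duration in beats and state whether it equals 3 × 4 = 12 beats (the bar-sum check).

1) 0.0ms=0b +199.336ms=2/7b
2) 199.336ms=2/7b +199.336ms=2/7b
3) 398.671ms=4/7b +199.336ms=2/7b
4) 598.007ms=6/7b +199.336ms=2/7b
5) 797.342ms=8/7b +199.336ms=2/7b
6) 996.678ms=10/7b +398.671ms=4/7b
7) 1395.349ms=2b +2790.698ms=4b
8) 4186.047ms=6b +1395.349ms=2b
9) 5581.395ms=8b +2093.023ms=3b
10) 7674.419ms=11b +697.674ms=1b
Σ=12b of 12 (86bpm 4/4) — PASS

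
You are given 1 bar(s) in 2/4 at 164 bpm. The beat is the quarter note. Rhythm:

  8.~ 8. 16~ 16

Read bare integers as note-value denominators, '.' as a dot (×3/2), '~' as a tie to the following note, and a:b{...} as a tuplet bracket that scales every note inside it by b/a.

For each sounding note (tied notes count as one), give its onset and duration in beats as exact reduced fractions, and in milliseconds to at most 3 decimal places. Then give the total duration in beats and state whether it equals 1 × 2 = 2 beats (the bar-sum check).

1) 0.0ms=0b +548.78ms=3/2b
2) 548.78ms=3/2b +182.927ms=1/2b
Σ=2b of 2 (164bpm 2/4) — PASS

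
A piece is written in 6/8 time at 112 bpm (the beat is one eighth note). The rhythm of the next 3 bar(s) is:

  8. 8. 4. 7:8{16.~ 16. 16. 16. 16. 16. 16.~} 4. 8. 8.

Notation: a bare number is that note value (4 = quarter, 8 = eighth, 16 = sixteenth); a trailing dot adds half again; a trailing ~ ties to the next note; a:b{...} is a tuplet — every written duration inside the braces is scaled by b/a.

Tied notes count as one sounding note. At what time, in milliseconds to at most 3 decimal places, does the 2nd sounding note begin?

note 2 onset = 3/2b = 803.571ms

1. 0.0ms @ 0 + 803.571ms (3/2)
2. 803.571ms @ 3/2 + 803.571ms (3/2)
3. 1607.143ms @ 3 + 1607.143ms (3)
4. 3214.286ms @ 6 + 918.367ms (12/7)
5. 4132.653ms @ 54/7 + 459.184ms (6/7)
6. 4591.837ms @ 60/7 + 459.184ms (6/7)
7. 5051.02ms @ 66/7 + 459.184ms (6/7)
8. 5510.204ms @ 72/7 + 459.184ms (6/7)
9. 5969.388ms @ 78/7 + 2066.327ms (27/7)
10. 8035.714ms @ 15 + 803.571ms (3/2)
11. 8839.286ms @ 33/2 + 803.571ms (3/2)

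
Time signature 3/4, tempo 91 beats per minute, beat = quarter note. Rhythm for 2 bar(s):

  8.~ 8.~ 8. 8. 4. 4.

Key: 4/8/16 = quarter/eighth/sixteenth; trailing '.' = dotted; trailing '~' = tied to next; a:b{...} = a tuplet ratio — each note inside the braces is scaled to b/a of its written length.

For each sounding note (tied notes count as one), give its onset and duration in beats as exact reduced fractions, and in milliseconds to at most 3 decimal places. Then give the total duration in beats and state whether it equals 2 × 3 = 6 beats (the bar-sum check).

1) 0.0ms=0b +1483.516ms=9/4b
2) 1483.516ms=9/4b +494.505ms=3/4b
3) 1978.022ms=3b +989.011ms=3/2b
4) 2967.033ms=9/2b +989.011ms=3/2b
Σ=6b of 6 (91bpm 3/4) — PASS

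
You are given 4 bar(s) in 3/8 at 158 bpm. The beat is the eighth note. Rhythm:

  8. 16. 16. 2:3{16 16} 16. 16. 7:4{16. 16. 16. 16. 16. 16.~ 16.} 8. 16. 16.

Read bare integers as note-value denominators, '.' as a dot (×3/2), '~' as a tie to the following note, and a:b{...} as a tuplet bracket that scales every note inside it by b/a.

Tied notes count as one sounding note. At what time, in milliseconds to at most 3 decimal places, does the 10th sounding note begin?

note 10 onset = 48/7b = 2603.978ms

1. 0.0ms @ 0 + 569.62ms (3/2)
2. 569.62ms @ 3/2 + 284.81ms (3/4)
3. 854.43ms @ 9/4 + 284.81ms (3/4)
4. 1139.241ms @ 3 + 284.81ms (3/4)
5. 1424.051ms @ 15/4 + 284.81ms (3/4)
6. 1708.861ms @ 9/2 + 284.81ms (3/4)
7. 1993.671ms @ 21/4 + 284.81ms (3/4)
8. 2278.481ms @ 6 + 162.749ms (3/7)
9. 2441.23ms @ 45/7 + 162.749ms (3/7)
10. 2603.978ms @ 48/7 + 162.749ms (3/7)
11. 2766.727ms @ 51/7 + 162.749ms (3/7)
12. 2929.476ms @ 54/7 + 162.749ms (3/7)
13. 3092.224ms @ 57/7 + 325.497ms (6/7)
14. 3417.722ms @ 9 + 569.62ms (3/2)
15. 3987.342ms @ 21/2 + 284.81ms (3/4)
16. 4272.152ms @ 45/4 + 284.81ms (3/4)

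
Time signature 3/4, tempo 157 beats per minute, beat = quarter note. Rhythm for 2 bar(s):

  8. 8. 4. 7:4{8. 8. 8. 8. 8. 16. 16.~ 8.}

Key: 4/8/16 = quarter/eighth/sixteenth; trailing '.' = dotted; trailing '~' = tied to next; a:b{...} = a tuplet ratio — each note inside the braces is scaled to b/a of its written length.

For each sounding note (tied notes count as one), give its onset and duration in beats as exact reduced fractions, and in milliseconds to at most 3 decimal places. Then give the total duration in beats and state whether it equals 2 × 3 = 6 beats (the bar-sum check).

1) 0.0ms=0b +286.624ms=3/4b
2) 286.624ms=3/4b +286.624ms=3/4b
3) 573.248ms=3/2b +573.248ms=3/2b
4) 1146.497ms=3b +163.785ms=3/7b
5) 1310.282ms=24/7b +163.785ms=3/7b
6) 1474.067ms=27/7b +163.785ms=3/7b
7) 1637.853ms=30/7b +163.785ms=3/7b
8) 1801.638ms=33/7b +163.785ms=3/7b
9) 1965.423ms=36/7b +81.893ms=3/14b
10) 2047.316ms=75/14b +245.678ms=9/14b
Σ=6b of 6 (157bpm 3/4) — PASS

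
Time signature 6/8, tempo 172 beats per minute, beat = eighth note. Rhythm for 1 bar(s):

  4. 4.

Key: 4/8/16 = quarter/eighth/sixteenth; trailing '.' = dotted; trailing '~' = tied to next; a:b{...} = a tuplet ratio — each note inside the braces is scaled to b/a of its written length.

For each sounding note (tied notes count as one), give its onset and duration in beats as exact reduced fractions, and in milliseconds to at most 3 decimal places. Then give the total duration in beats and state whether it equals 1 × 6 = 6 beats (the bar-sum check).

1) 0.0ms=0b +1046.512ms=3b
2) 1046.512ms=3b +1046.512ms=3b
Σ=6b of 6 (172bpm 6/8) — PASS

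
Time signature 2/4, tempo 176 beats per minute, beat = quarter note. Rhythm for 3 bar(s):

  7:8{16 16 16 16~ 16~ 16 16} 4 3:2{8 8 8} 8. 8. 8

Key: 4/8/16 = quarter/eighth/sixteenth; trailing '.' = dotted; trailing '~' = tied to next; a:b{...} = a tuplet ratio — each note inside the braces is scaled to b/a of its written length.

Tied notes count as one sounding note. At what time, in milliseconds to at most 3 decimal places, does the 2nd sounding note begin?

note 2 onset = 2/7b = 97.403ms

1. 0.0ms @ 0 + 97.403ms (2/7)
2. 97.403ms @ 2/7 + 97.403ms (2/7)
3. 194.805ms @ 4/7 + 97.403ms (2/7)
4. 292.208ms @ 6/7 + 292.208ms (6/7)
5. 584.416ms @ 12/7 + 97.403ms (2/7)
6. 681.818ms @ 2 + 340.909ms (1)
7. 1022.727ms @ 3 + 113.636ms (1/3)
8. 1136.364ms @ 10/3 + 113.636ms (1/3)
9. 1250.0ms @ 11/3 + 113.636ms (1/3)
10. 1363.636ms @ 4 + 255.682ms (3/4)
11. 1619.318ms @ 19/4 + 255.682ms (3/4)
12. 1875.0ms @ 11/2 + 170.455ms (1/2)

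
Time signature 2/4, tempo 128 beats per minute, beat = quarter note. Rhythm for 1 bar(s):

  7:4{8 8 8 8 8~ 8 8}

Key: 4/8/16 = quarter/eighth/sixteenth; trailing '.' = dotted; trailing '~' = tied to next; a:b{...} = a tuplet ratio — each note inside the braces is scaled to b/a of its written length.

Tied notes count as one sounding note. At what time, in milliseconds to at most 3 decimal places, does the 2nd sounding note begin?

note 2 onset = 2/7b = 133.929ms

1. 0.0ms @ 0 + 133.929ms (2/7)
2. 133.929ms @ 2/7 + 133.929ms (2/7)
3. 267.857ms @ 4/7 + 133.929ms (2/7)
4. 401.786ms @ 6/7 + 133.929ms (2/7)
5. 535.714ms @ 8/7 + 267.857ms (4/7)
6. 803.571ms @ 12/7 + 133.929ms (2/7)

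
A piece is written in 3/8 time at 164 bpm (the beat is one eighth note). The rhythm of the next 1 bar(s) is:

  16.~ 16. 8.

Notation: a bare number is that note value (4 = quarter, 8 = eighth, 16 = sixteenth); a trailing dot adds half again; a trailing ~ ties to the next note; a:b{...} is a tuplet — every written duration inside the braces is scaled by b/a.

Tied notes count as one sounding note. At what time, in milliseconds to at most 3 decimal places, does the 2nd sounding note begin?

1. 0.0ms @ 0 + 548.78ms (3/2)
2. 548.78ms @ 3/2 + 548.78ms (3/2)

note 2 onset = 3/2b = 548.78ms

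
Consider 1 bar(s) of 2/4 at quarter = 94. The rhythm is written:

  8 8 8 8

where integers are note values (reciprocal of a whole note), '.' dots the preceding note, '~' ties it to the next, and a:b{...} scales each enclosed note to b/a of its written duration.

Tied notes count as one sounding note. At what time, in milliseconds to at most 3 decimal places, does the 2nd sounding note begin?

note 2 onset = 1/2b = 319.149ms

1. 0.0ms @ 0 + 319.149ms (1/2)
2. 319.149ms @ 1/2 + 319.149ms (1/2)
3. 638.298ms @ 1 + 319.149ms (1/2)
4. 957.447ms @ 3/2 + 319.149ms (1/2)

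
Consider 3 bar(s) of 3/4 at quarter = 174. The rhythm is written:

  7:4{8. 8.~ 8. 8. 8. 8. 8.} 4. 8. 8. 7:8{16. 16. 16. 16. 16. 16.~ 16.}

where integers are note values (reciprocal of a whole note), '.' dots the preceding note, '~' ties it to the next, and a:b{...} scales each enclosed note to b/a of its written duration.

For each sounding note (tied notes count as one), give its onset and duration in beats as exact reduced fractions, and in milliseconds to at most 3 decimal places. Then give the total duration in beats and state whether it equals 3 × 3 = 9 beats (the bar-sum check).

1) 0.0ms=0b +147.783ms=3/7b
2) 147.783ms=3/7b +295.567ms=6/7b
3) 443.35ms=9/7b +147.783ms=3/7b
4) 591.133ms=12/7b +147.783ms=3/7b
5) 738.916ms=15/7b +147.783ms=3/7b
6) 886.7ms=18/7b +147.783ms=3/7b
7) 1034.483ms=3b +517.241ms=3/2b
8) 1551.724ms=9/2b +258.621ms=3/4b
9) 1810.345ms=21/4b +258.621ms=3/4b
10) 2068.966ms=6b +147.783ms=3/7b
11) 2216.749ms=45/7b +147.783ms=3/7b
12) 2364.532ms=48/7b +147.783ms=3/7b
13) 2512.315ms=51/7b +147.783ms=3/7b
14) 2660.099ms=54/7b +147.783ms=3/7b
15) 2807.882ms=57/7b +295.567ms=6/7b
Σ=9b of 9 (174bpm 3/4) — PASS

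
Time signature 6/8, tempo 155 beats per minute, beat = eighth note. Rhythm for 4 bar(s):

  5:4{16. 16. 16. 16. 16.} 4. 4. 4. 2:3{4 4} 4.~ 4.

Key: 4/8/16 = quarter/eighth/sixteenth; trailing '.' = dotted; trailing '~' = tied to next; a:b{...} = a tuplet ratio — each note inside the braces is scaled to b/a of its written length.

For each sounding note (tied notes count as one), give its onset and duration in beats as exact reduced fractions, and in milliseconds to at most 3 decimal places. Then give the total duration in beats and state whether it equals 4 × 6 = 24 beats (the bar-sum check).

1) 0.0ms=0b +232.258ms=3/5b
2) 232.258ms=3/5b +232.258ms=3/5b
3) 464.516ms=6/5b +232.258ms=3/5b
4) 696.774ms=9/5b +232.258ms=3/5b
5) 929.032ms=12/5b +232.258ms=3/5b
6) 1161.29ms=3b +1161.29ms=3b
7) 2322.581ms=6b +1161.29ms=3b
8) 3483.871ms=9b +1161.29ms=3b
9) 4645.161ms=12b +1161.29ms=3b
10) 5806.452ms=15b +1161.29ms=3b
11) 6967.742ms=18b +2322.581ms=6b
Σ=24b of 24 (155bpm 6/8) — PASS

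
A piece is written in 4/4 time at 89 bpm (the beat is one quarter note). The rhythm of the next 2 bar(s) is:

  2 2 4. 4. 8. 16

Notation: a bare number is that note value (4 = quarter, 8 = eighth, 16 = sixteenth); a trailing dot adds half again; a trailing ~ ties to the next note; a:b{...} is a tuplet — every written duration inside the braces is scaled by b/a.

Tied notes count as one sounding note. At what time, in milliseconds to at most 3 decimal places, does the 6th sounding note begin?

note 6 onset = 31/4b = 5224.719ms

1. 0.0ms @ 0 + 1348.315ms (2)
2. 1348.315ms @ 2 + 1348.315ms (2)
3. 2696.629ms @ 4 + 1011.236ms (3/2)
4. 3707.865ms @ 11/2 + 1011.236ms (3/2)
5. 4719.101ms @ 7 + 505.618ms (3/4)
6. 5224.719ms @ 31/4 + 168.539ms (1/4)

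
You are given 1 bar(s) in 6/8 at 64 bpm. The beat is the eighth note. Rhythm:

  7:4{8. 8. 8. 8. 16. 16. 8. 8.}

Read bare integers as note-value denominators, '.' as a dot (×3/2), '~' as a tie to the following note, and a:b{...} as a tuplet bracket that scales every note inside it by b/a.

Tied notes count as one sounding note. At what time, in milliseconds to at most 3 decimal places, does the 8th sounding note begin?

1. 0.0ms @ 0 + 803.571ms (6/7)
2. 803.571ms @ 6/7 + 803.571ms (6/7)
3. 1607.143ms @ 12/7 + 803.571ms (6/7)
4. 2410.714ms @ 18/7 + 803.571ms (6/7)
5. 3214.286ms @ 24/7 + 401.786ms (3/7)
6. 3616.071ms @ 27/7 + 401.786ms (3/7)
7. 4017.857ms @ 30/7 + 803.571ms (6/7)
8. 4821.429ms @ 36/7 + 803.571ms (6/7)

note 8 onset = 36/7b = 4821.429ms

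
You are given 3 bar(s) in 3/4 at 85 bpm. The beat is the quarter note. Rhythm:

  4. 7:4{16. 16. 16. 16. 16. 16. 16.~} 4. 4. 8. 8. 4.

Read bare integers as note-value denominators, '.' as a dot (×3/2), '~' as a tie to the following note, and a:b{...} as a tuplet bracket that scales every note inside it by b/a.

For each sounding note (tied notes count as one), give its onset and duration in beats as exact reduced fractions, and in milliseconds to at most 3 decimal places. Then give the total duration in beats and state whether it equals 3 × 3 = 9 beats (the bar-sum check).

1) 0.0ms=0b +1058.824ms=3/2b
2) 1058.824ms=3/2b +151.261ms=3/14b
3) 1210.084ms=12/7b +151.261ms=3/14b
4) 1361.345ms=27/14b +151.261ms=3/14b
5) 1512.605ms=15/7b +151.261ms=3/14b
6) 1663.866ms=33/14b +151.261ms=3/14b
7) 1815.126ms=18/7b +151.261ms=3/14b
8) 1966.387ms=39/14b +1210.084ms=12/7b
9) 3176.471ms=9/2b +1058.824ms=3/2b
10) 4235.294ms=6b +529.412ms=3/4b
11) 4764.706ms=27/4b +529.412ms=3/4b
12) 5294.118ms=15/2b +1058.824ms=3/2b
Σ=9b of 9 (85bpm 3/4) — PASS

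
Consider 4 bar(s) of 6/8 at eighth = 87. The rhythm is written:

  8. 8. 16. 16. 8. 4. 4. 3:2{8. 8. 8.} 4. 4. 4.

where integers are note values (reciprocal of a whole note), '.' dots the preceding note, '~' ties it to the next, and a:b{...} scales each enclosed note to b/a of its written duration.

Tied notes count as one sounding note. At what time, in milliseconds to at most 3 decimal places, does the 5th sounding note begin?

note 5 onset = 9/2b = 3103.448ms

1. 0.0ms @ 0 + 1034.483ms (3/2)
2. 1034.483ms @ 3/2 + 1034.483ms (3/2)
3. 2068.966ms @ 3 + 517.241ms (3/4)
4. 2586.207ms @ 15/4 + 517.241ms (3/4)
5. 3103.448ms @ 9/2 + 1034.483ms (3/2)
6. 4137.931ms @ 6 + 2068.966ms (3)
7. 6206.897ms @ 9 + 2068.966ms (3)
8. 8275.862ms @ 12 + 689.655ms (1)
9. 8965.517ms @ 13 + 689.655ms (1)
10. 9655.172ms @ 14 + 689.655ms (1)
11. 10344.828ms @ 15 + 2068.966ms (3)
12. 12413.793ms @ 18 + 2068.966ms (3)
13. 14482.759ms @ 21 + 2068.966ms (3)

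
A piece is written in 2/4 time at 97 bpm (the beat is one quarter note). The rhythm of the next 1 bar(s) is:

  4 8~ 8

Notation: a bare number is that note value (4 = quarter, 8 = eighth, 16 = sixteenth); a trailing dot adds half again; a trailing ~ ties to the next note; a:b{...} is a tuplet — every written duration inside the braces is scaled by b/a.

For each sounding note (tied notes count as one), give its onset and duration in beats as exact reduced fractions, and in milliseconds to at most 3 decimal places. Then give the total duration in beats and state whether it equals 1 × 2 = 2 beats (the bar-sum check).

1) 0.0ms=0b +618.557ms=1b
2) 618.557ms=1b +618.557ms=1b
Σ=2b of 2 (97bpm 2/4) — PASS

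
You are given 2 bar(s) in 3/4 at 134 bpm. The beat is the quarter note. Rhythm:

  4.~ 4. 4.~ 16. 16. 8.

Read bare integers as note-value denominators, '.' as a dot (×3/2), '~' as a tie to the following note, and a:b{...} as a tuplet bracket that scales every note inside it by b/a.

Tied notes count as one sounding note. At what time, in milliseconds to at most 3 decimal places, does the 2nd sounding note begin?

1. 0.0ms @ 0 + 1343.284ms (3)
2. 1343.284ms @ 3 + 839.552ms (15/8)
3. 2182.836ms @ 39/8 + 167.91ms (3/8)
4. 2350.746ms @ 21/4 + 335.821ms (3/4)

note 2 onset = 3b = 1343.284ms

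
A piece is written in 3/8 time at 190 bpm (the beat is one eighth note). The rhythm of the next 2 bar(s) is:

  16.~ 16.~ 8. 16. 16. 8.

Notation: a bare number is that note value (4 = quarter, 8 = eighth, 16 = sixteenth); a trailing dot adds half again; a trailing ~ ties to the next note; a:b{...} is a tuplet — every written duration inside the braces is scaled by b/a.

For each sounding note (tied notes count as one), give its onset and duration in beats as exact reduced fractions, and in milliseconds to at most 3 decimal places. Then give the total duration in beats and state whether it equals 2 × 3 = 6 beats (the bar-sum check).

1) 0.0ms=0b +947.368ms=3b
2) 947.368ms=3b +236.842ms=3/4b
3) 1184.211ms=15/4b +236.842ms=3/4b
4) 1421.053ms=9/2b +473.684ms=3/2b
Σ=6b of 6 (190bpm 3/8) — PASS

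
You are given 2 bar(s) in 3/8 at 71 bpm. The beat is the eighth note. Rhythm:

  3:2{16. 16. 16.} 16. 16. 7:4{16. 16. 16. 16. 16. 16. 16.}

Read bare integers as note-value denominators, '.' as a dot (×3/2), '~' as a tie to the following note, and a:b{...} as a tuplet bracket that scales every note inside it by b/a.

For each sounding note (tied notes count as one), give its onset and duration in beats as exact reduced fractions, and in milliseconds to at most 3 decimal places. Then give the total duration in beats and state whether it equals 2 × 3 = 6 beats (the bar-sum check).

1) 0.0ms=0b +422.535ms=1/2b
2) 422.535ms=1/2b +422.535ms=1/2b
3) 845.07ms=1b +422.535ms=1/2b
4) 1267.606ms=3/2b +633.803ms=3/4b
5) 1901.408ms=9/4b +633.803ms=3/4b
6) 2535.211ms=3b +362.173ms=3/7b
7) 2897.384ms=24/7b +362.173ms=3/7b
8) 3259.557ms=27/7b +362.173ms=3/7b
9) 3621.73ms=30/7b +362.173ms=3/7b
10) 3983.903ms=33/7b +362.173ms=3/7b
11) 4346.076ms=36/7b +362.173ms=3/7b
12) 4708.249ms=39/7b +362.173ms=3/7b
Σ=6b of 6 (71bpm 3/8) — PASS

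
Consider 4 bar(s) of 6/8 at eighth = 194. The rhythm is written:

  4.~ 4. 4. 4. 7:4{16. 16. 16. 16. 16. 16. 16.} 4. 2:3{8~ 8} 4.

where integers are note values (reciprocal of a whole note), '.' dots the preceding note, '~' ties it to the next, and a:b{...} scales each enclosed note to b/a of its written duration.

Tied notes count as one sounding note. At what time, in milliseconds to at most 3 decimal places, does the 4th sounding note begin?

1. 0.0ms @ 0 + 1855.67ms (6)
2. 1855.67ms @ 6 + 927.835ms (3)
3. 2783.505ms @ 9 + 927.835ms (3)
4. 3711.34ms @ 12 + 132.548ms (3/7)
5. 3843.888ms @ 87/7 + 132.548ms (3/7)
6. 3976.436ms @ 90/7 + 132.548ms (3/7)
7. 4108.984ms @ 93/7 + 132.548ms (3/7)
8. 4241.532ms @ 96/7 + 132.548ms (3/7)
9. 4374.08ms @ 99/7 + 132.548ms (3/7)
10. 4506.627ms @ 102/7 + 132.548ms (3/7)
11. 4639.175ms @ 15 + 927.835ms (3)
12. 5567.01ms @ 18 + 927.835ms (3)
13. 6494.845ms @ 21 + 927.835ms (3)

note 4 onset = 12b = 3711.34ms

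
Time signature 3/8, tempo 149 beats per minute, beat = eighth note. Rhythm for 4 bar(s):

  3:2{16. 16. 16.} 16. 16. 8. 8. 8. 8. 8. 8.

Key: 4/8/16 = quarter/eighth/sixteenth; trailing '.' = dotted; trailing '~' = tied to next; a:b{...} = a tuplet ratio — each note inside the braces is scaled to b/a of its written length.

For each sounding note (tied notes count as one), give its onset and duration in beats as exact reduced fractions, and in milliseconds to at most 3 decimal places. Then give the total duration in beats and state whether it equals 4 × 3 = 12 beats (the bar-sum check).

1) 0.0ms=0b +201.342ms=1/2b
2) 201.342ms=1/2b +201.342ms=1/2b
3) 402.685ms=1b +201.342ms=1/2b
4) 604.027ms=3/2b +302.013ms=3/4b
5) 906.04ms=9/4b +302.013ms=3/4b
6) 1208.054ms=3b +604.027ms=3/2b
7) 1812.081ms=9/2b +604.027ms=3/2b
8) 2416.107ms=6b +604.027ms=3/2b
9) 3020.134ms=15/2b +604.027ms=3/2b
10) 3624.161ms=9b +604.027ms=3/2b
11) 4228.188ms=21/2b +604.027ms=3/2b
Σ=12b of 12 (149bpm 3/8) — PASS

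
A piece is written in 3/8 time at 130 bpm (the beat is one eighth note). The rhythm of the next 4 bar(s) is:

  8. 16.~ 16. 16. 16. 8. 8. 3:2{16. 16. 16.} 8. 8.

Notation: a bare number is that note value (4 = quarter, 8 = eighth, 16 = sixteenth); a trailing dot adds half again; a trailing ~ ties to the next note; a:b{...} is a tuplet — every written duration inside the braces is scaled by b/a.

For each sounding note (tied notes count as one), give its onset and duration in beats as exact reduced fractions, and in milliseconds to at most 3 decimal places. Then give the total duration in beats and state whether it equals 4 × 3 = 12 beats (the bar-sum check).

1) 0.0ms=0b +692.308ms=3/2b
2) 692.308ms=3/2b +692.308ms=3/2b
3) 1384.615ms=3b +346.154ms=3/4b
4) 1730.769ms=15/4b +346.154ms=3/4b
5) 2076.923ms=9/2b +692.308ms=3/2b
6) 2769.231ms=6b +692.308ms=3/2b
7) 3461.538ms=15/2b +230.769ms=1/2b
8) 3692.308ms=8b +230.769ms=1/2b
9) 3923.077ms=17/2b +230.769ms=1/2b
10) 4153.846ms=9b +692.308ms=3/2b
11) 4846.154ms=21/2b +692.308ms=3/2b
Σ=12b of 12 (130bpm 3/8) — PASS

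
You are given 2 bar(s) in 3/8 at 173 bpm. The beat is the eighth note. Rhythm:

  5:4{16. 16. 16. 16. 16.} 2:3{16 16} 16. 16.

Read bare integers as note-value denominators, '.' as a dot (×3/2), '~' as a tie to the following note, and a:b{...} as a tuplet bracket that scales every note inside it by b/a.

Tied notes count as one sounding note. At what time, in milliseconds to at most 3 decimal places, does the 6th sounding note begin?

1. 0.0ms @ 0 + 208.092ms (3/5)
2. 208.092ms @ 3/5 + 208.092ms (3/5)
3. 416.185ms @ 6/5 + 208.092ms (3/5)
4. 624.277ms @ 9/5 + 208.092ms (3/5)
5. 832.37ms @ 12/5 + 208.092ms (3/5)
6. 1040.462ms @ 3 + 260.116ms (3/4)
7. 1300.578ms @ 15/4 + 260.116ms (3/4)
8. 1560.694ms @ 9/2 + 260.116ms (3/4)
9. 1820.809ms @ 21/4 + 260.116ms (3/4)

note 6 onset = 3b = 1040.462ms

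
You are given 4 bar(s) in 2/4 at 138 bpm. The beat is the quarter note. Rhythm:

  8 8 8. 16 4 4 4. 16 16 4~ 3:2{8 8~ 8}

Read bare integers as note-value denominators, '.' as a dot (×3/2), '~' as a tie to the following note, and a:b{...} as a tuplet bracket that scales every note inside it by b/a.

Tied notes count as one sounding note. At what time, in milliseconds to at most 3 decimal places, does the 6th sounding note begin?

1. 0.0ms @ 0 + 217.391ms (1/2)
2. 217.391ms @ 1/2 + 217.391ms (1/2)
3. 434.783ms @ 1 + 326.087ms (3/4)
4. 760.87ms @ 7/4 + 108.696ms (1/4)
5. 869.565ms @ 2 + 434.783ms (1)
6. 1304.348ms @ 3 + 434.783ms (1)
7. 1739.13ms @ 4 + 652.174ms (3/2)
8. 2391.304ms @ 11/2 + 108.696ms (1/4)
9. 2500.0ms @ 23/4 + 108.696ms (1/4)
10. 2608.696ms @ 6 + 579.71ms (4/3)
11. 3188.406ms @ 22/3 + 289.855ms (2/3)

note 6 onset = 3b = 1304.348ms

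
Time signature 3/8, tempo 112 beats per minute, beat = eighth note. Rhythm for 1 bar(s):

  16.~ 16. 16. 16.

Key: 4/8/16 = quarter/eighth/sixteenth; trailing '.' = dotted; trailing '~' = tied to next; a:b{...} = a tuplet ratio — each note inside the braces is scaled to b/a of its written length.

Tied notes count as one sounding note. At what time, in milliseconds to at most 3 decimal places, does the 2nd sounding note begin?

1. 0.0ms @ 0 + 803.571ms (3/2)
2. 803.571ms @ 3/2 + 401.786ms (3/4)
3. 1205.357ms @ 9/4 + 401.786ms (3/4)

note 2 onset = 3/2b = 803.571ms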